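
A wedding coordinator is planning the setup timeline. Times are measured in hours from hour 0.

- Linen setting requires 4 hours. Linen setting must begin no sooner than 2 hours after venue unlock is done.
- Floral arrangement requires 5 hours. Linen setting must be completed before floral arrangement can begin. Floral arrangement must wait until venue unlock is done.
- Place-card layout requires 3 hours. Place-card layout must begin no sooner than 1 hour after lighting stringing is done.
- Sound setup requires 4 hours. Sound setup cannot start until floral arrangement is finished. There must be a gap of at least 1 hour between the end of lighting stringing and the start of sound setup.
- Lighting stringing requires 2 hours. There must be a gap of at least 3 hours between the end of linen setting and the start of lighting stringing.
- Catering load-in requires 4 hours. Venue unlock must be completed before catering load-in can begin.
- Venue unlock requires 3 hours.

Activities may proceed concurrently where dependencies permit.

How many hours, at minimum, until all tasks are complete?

19

Venue unlock can start immediately at hour 0; it finishes at hour 3.
Catering load-in cannot begin until venue unlock (finishes hour 3). It runs from hour 3 to 3 + 4 = hour 7.
Linen setting waits on venue unlock (finishes hour 3, plus 2-hour gap → hour 5), so it starts at hour 5 and finishes at 5 + 4 = hour 9.
Lighting stringing cannot begin until linen setting (finishes hour 9, plus 3-hour gap → hour 12). It runs from hour 12 to 12 + 2 = hour 14.
Place-card layout cannot begin until lighting stringing (finishes hour 14, plus 1-hour gap → hour 15). It runs from hour 15 to 15 + 3 = hour 18.
Floral arrangement cannot start until linen setting (finishes hour 9); venue unlock (finishes hour 3). The controlling bound is hour 9, so floral arrangement finishes at 9 + 5 = hour 14.
Sound setup needs all of floral arrangement (finishes hour 14); lighting stringing (finishes hour 14, plus 1-hour gap → hour 15). That puts its earliest start at hour 15; it finishes at 15 + 4 = hour 19.
All tasks are finished once the last one completes. Finish times: Venue unlock at 3, Linen setting at 9, Floral arrangement at 14, Lighting stringing at 14, Sound setup at 19, Catering load-in at 7, Place-card layout at 18. The latest is hour 19.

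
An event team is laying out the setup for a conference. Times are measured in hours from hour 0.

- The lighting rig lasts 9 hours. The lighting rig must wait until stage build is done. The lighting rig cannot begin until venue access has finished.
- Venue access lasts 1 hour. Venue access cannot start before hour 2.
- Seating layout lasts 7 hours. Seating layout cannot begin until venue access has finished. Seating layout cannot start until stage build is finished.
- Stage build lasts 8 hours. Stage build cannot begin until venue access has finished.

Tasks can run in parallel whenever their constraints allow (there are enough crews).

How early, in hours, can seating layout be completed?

Venue access cannot begin until its own release at hour 2. It runs from hour 2 to 2 + 1 = hour 3.
Stage build cannot begin until venue access (finishes hour 3). It runs from hour 3 to 3 + 8 = hour 11.
Seating layout has to wait for venue access (finishes hour 3); stage build (finishes hour 11). The latest of these is hour 11, so seating layout runs hour 11 to 11 + 7 = hour 18.

18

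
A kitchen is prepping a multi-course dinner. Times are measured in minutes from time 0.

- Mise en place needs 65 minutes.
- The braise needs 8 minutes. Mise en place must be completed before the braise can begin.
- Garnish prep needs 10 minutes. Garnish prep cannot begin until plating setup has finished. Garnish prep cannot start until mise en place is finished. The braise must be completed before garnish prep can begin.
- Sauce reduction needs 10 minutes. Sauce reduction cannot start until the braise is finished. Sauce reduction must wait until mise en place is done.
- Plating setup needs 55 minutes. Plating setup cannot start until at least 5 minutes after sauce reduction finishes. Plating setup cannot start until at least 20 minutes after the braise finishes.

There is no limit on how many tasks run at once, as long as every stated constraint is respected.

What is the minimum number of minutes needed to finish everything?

Mise en place can start immediately at minute 0; it finishes at minute 65.
After mise en place (finishes minute 65), the braise can start at minute 65 and finishes at minute 73.
Sauce reduction has to wait for the braise (finishes minute 73); mise en place (finishes minute 65). The latest of these is minute 73, so sauce reduction runs minute 73 to 73 + 10 = minute 83.
For plating setup: sauce reduction (finishes minute 83, plus 5-minute gap → minute 88); the braise (finishes minute 73, plus 20-minute gap → minute 93). Taking the maximum gives a start of minute 93, and it finishes at 93 + 55 = minute 148.
Garnish prep has to wait for plating setup (finishes minute 148); mise en place (finishes minute 65); the braise (finishes minute 73). The latest of these is minute 148, so garnish prep runs minute 148 to 148 + 10 = minute 158.
All tasks are finished once the last one completes. Finish times: Mise en place at 65, The braise at 73, Sauce reduction at 83, Plating setup at 148, Garnish prep at 158. The latest is minute 158.

158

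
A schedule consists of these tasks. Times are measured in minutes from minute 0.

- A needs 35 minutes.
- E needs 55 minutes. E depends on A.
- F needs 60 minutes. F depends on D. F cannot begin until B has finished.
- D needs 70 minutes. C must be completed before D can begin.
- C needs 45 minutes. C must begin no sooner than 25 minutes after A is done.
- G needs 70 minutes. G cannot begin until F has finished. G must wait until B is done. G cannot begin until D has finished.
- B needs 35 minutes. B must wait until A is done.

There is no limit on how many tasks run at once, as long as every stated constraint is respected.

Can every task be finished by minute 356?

Nothing blocks A, so it runs from minute 0 to minute 35.
E cannot begin until A (finishes minute 35). It runs from minute 35 to 35 + 55 = minute 90.
C waits on A (finishes minute 35, plus 25-minute gap → minute 60), so it starts at minute 60 and finishes at 60 + 45 = minute 105.
D waits on C (finishes minute 105), so it starts at minute 105 and finishes at 105 + 70 = minute 175.
B waits on A (finishes minute 35), so it starts at minute 35 and finishes at 35 + 35 = minute 70.
For F: D (finishes minute 175); B (finishes minute 70). Taking the maximum gives a start of minute 175, and it finishes at 175 + 60 = minute 235.
For G: F (finishes minute 235); B (finishes minute 70); D (finishes minute 175). Taking the maximum gives a start of minute 235, and it finishes at 235 + 70 = minute 305.
Every task is finished by minute 305, which is no later than the deadline of 356, so the schedule is feasible.

Yes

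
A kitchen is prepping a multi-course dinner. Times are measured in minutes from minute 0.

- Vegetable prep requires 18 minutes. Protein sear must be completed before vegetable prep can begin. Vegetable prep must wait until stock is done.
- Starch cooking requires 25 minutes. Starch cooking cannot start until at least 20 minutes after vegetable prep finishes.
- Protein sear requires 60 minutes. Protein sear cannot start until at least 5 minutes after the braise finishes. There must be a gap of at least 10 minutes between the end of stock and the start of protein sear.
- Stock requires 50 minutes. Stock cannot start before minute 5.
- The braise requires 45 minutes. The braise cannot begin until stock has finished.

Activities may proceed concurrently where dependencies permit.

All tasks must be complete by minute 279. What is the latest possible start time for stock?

56

To finish by minute 279, starch cooking (duration 25) must start no later than minute 254.
Vegetable prep feeds into starch cooking (must start by minute 254, minus 20-minute gap → minute 234); so vegetable prep must finish by minute 234 and therefore start by minute 216.
Since vegetable prep (must start by minute 216) depends on it, protein sear must finish by minute 216. Backing off its 60-minute duration gives a latest start of minute 156.
The braise has to be done before protein sear (must start by minute 156, minus 5-minute gap → minute 151). That means finishing by minute 151, i.e. starting by 151 − 45 = minute 106.
Stock feeds the braise (must start by minute 106); protein sear (must start by minute 156, minus 10-minute gap → minute 146); vegetable prep (must start by minute 216). Taking the minimum, stock must finish by minute 106 and start by 106 − 50 = minute 56.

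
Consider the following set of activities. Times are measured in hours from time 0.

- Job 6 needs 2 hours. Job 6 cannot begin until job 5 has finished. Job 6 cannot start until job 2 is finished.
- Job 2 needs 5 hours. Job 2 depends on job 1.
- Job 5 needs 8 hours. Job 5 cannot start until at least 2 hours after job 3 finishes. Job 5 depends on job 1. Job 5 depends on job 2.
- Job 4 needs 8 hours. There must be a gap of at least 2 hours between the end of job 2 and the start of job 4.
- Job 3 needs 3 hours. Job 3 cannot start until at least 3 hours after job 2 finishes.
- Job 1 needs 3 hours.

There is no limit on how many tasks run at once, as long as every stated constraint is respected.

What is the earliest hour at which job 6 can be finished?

Job 1 can start immediately at hour 0; it finishes at hour 3.
After job 1 (finishes hour 3), job 2 can start at hour 3 and finishes at hour 8.
After job 2 (finishes hour 8, plus 3-hour gap → hour 11), job 3 can start at hour 11 and finishes at hour 14.
Job 5 has to wait for job 3 (finishes hour 14, plus 2-hour gap → hour 16); job 1 (finishes hour 3); job 2 (finishes hour 8). The latest of these is hour 16, so job 5 runs hour 16 to 16 + 8 = hour 24.
Job 6 needs all of job 5 (finishes hour 24); job 2 (finishes hour 8). That puts its earliest start at hour 24; it finishes at 24 + 2 = hour 26.

26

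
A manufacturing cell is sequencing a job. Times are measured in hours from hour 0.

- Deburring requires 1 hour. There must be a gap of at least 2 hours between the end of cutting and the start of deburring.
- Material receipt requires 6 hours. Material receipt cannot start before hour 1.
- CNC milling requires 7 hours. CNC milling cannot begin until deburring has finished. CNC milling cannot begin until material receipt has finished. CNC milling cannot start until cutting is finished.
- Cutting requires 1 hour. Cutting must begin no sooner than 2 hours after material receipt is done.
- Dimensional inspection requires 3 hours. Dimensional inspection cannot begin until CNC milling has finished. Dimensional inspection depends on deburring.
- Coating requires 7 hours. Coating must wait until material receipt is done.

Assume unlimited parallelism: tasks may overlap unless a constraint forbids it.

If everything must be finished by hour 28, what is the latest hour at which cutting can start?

Dimensional inspection must finish by hour 28; it takes 3 hours, so it must start by 28 − 3 = hour 25.
Since dimensional inspection (must start by hour 25) depends on it, CNC milling must finish by hour 25. Backing off its 7-hour duration gives a latest start of hour 18.
For deburring: CNC milling (must start by hour 18); dimensional inspection (must start by hour 25). The most restrictive is hour 18; with a 1-hour duration, deburring must start by hour 17.
For cutting: deburring (must start by hour 17, minus 2-hour gap → hour 15); CNC milling (must start by hour 18). The most restrictive is hour 15; with a 1-hour duration, cutting must start by hour 14.

14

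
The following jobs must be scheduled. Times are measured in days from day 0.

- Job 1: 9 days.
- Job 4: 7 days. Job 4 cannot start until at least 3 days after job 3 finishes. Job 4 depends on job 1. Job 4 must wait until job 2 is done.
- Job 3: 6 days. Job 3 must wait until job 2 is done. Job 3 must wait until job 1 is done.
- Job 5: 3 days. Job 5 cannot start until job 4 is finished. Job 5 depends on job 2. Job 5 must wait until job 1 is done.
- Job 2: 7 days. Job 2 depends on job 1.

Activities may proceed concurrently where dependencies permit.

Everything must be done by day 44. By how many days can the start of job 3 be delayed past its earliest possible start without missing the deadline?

Job 1 has no prerequisites, so it starts at day 0 and finishes at day 9.
Job 2 waits on job 1 (finishes day 9), so it starts at day 9 and finishes at 9 + 7 = day 16.
Job 3 has to wait for job 2 (finishes day 16); job 1 (finishes day 9). The latest of these is day 16, so job 3 runs day 16 to 16 + 6 = day 22.

Working backward from the deadline:
Nothing follows job 5; the deadline of day 44 is its only limit. It must start by 44 − 3 = day 41.
Since job 5 (must start by day 41) depends on it, job 4 must finish by day 41. Backing off its 7-day duration gives a latest start of day 34.
Job 3 feeds into job 4 (must start by day 34, minus 3-day gap → day 31); so job 3 must finish by day 31 and therefore start by day 25.
So job 3 can start as early as day 16 and as late as day 25, giving 25 − 16 = 9 days of slack.

9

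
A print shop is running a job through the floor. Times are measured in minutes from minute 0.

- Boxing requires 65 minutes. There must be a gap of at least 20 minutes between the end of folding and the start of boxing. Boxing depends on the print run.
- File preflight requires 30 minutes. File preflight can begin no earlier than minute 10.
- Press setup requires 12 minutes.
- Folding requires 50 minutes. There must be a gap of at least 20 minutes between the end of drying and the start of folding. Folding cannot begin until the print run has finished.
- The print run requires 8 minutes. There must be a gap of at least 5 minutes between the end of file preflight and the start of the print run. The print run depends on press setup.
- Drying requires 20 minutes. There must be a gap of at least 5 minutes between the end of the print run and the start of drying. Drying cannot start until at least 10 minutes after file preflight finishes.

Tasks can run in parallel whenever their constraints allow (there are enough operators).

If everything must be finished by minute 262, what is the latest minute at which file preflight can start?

39

Boxing has no dependents, so it just needs to finish by minute 262. Starting by 262 − 65 = minute 197 achieves that.
Folding must finish before boxing (must start by minute 197, minus 20-minute gap → minute 177). With a 50-minute duration, folding must start by 177 − 50 = minute 127.
Since folding (must start by minute 127, minus 20-minute gap → minute 107) depends on it, drying must finish by minute 107. Backing off its 20-minute duration gives a latest start of minute 87.
The print run feeds drying (must start by minute 87, minus 5-minute gap → minute 82); folding (must start by minute 127); boxing (must start by minute 197). Taking the minimum, the print run must finish by minute 82 and start by 82 − 8 = minute 74.
File preflight must finish in time for the print run (must start by minute 74, minus 5-minute gap → minute 69); drying (must start by minute 87, minus 10-minute gap → minute 77). The tightest is minute 69, so file preflight must start by 69 − 30 = minute 39.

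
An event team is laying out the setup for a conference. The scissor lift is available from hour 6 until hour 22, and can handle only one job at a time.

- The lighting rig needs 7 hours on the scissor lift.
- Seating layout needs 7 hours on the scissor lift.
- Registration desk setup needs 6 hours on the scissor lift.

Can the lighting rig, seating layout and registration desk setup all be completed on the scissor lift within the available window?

No

The scissor lift window is 22 − 6 = 16 hours.
Running back to back, the jobs need 7 + 7 + 6 = 20 hours on the scissor lift.
Since 20 > 16, they cannot all fit.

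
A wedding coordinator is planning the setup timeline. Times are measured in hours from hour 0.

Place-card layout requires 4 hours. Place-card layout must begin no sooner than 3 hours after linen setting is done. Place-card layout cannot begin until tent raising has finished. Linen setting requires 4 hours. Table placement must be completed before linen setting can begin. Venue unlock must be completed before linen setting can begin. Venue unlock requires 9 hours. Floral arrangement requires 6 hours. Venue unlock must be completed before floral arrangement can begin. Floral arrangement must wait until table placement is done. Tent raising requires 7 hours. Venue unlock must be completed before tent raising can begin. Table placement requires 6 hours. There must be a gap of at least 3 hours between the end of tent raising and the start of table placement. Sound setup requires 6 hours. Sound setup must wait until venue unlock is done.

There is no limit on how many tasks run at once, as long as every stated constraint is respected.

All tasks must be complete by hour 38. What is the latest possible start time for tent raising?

Nothing follows place-card layout; the deadline of hour 38 is its only limit. It must start by 38 − 4 = hour 34.
Linen setting feeds into place-card layout (must start by hour 34, minus 3-hour gap → hour 31); so linen setting must finish by hour 31 and therefore start by hour 27.
Nothing follows floral arrangement; the deadline of hour 38 is its only limit. It must start by 38 − 6 = hour 32.
Table placement has several dependents: linen setting (must start by hour 27); floral arrangement (must start by hour 32). The earliest of those limits is hour 27, so table placement must start by 27 − 6 = hour 21.
For tent raising: table placement (must start by hour 21, minus 3-hour gap → hour 18); place-card layout (must start by hour 34). The most restrictive is hour 18; with a 7-hour duration, tent raising must start by hour 11.

11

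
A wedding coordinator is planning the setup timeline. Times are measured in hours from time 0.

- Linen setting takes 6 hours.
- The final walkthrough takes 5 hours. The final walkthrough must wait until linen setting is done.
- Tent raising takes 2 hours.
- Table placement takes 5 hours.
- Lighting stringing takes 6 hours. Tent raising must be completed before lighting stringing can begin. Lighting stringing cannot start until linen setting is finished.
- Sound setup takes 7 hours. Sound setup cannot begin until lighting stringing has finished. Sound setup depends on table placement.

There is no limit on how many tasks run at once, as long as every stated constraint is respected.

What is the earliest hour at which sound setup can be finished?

19

Linen setting has no prerequisites, so it starts at hour 0 and finishes at hour 6.
Table placement has no prerequisites, so it starts at hour 0 and finishes at hour 5.
Tent raising can start immediately at hour 0; it finishes at hour 2.
Lighting stringing cannot start until tent raising (finishes hour 2); linen setting (finishes hour 6). The controlling bound is hour 6, so lighting stringing finishes at 6 + 6 = hour 12.
Sound setup has to wait for lighting stringing (finishes hour 12); table placement (finishes hour 5). The latest of these is hour 12, so sound setup runs hour 12 to 12 + 7 = hour 19.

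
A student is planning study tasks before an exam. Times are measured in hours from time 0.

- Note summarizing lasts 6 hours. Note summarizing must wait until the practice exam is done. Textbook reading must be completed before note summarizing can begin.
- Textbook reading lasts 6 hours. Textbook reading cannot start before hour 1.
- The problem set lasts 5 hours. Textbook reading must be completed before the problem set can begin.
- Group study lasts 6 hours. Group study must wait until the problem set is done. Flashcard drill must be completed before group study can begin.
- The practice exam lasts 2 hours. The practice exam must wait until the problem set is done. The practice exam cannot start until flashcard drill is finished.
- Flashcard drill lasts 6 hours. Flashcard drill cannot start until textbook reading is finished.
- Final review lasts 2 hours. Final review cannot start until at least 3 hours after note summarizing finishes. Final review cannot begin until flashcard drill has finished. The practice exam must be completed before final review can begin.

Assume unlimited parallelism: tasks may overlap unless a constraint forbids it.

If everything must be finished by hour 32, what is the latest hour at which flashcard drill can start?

To finish by hour 32, final review (duration 2) must start no later than hour 30.
Note summarizing has to be done before final review (must start by hour 30, minus 3-hour gap → hour 27). That means finishing by hour 27, i.e. starting by 27 − 6 = hour 21.
The practice exam feeds note summarizing (must start by hour 21); final review (must start by hour 30). Taking the minimum, the practice exam must finish by hour 21 and start by 21 − 2 = hour 19.
Group study must finish by hour 32; it takes 6 hours, so it must start by 32 − 6 = hour 26.
Flashcard drill must finish in time for the practice exam (must start by hour 19); group study (must start by hour 26); final review (must start by hour 30). The tightest is hour 19, so flashcard drill must start by 19 − 6 = hour 13.

13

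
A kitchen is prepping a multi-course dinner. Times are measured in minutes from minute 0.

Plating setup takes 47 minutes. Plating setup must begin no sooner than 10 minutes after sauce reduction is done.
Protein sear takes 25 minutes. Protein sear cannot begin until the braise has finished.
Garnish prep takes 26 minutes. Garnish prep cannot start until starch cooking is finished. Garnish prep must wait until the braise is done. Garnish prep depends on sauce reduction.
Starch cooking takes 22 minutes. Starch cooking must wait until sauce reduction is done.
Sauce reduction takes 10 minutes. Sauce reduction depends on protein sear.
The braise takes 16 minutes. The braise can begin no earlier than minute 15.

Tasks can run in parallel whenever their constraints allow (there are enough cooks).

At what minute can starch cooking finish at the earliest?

88

After its own release at minute 15, the braise can start at minute 15 and finishes at minute 31.
Protein sear cannot begin until the braise (finishes minute 31). It runs from minute 31 to 31 + 25 = minute 56.
Sauce reduction waits on protein sear (finishes minute 56), so it starts at minute 56 and finishes at 56 + 10 = minute 66.
Starch cooking waits on sauce reduction (finishes minute 66), so it starts at minute 66 and finishes at 66 + 22 = minute 88.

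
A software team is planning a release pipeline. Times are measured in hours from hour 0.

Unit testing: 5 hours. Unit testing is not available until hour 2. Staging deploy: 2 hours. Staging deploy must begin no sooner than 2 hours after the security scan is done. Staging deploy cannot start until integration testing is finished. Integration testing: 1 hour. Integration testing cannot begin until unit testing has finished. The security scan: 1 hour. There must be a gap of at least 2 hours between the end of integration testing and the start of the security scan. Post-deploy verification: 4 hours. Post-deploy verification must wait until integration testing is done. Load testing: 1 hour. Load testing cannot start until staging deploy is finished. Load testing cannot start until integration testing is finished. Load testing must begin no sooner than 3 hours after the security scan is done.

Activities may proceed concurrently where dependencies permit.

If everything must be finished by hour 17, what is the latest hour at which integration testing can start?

Load testing must finish by hour 17; it takes 1 hour, so it must start by 17 − 1 = hour 16.
Staging deploy must finish before load testing (must start by hour 16). With a 2-hour duration, staging deploy must start by 16 − 2 = hour 14.
For the security scan: staging deploy (must start by hour 14, minus 2-hour gap → hour 12); load testing (must start by hour 16, minus 3-hour gap → hour 13). The most restrictive is hour 12; with a 1-hour duration, the security scan must start by hour 11.
To finish by hour 17, post-deploy verification (duration 4) must start no later than hour 13.
For integration testing: the security scan (must start by hour 11, minus 2-hour gap → hour 9); staging deploy (must start by hour 14); load testing (must start by hour 16); post-deploy verification (must start by hour 13). The most restrictive is hour 9; with a 1-hour duration, integration testing must start by hour 8.

8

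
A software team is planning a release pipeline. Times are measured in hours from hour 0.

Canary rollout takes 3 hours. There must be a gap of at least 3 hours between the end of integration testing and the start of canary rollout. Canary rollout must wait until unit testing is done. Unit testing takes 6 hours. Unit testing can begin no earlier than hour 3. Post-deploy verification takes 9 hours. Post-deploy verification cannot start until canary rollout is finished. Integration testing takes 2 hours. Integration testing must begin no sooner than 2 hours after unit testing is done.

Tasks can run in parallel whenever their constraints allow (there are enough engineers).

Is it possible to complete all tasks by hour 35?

After its own release at hour 3, unit testing can start at hour 3 and finishes at hour 9.
Integration testing cannot begin until unit testing (finishes hour 9, plus 2-hour gap → hour 11). It runs from hour 11 to 11 + 2 = hour 13.
For canary rollout: integration testing (finishes hour 13, plus 3-hour gap → hour 16); unit testing (finishes hour 9). Taking the maximum gives a start of hour 16, and it finishes at 16 + 3 = hour 19.
Post-deploy verification waits on canary rollout (finishes hour 19), so it starts at hour 19 and finishes at 19 + 9 = hour 28.
Every task is finished by hour 28, which is no later than the deadline of 35, so the schedule is feasible.

Yes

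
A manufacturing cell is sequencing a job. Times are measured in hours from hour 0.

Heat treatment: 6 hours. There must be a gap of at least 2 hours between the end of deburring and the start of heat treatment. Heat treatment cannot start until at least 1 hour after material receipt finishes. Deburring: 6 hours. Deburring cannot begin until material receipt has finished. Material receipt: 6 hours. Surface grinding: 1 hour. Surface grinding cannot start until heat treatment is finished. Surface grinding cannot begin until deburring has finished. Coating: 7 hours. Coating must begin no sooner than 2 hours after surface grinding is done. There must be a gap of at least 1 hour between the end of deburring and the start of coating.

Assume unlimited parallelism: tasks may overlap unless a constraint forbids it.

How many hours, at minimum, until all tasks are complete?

Nothing blocks material receipt, so it runs from hour 0 to hour 6.
Deburring cannot begin until material receipt (finishes hour 6). It runs from hour 6 to 6 + 6 = hour 12.
Heat treatment needs all of deburring (finishes hour 12, plus 2-hour gap → hour 14); material receipt (finishes hour 6, plus 1-hour gap → hour 7). That puts its earliest start at hour 14; it finishes at 14 + 6 = hour 20.
Surface grinding cannot start until heat treatment (finishes hour 20); deburring (finishes hour 12). The controlling bound is hour 20, so surface grinding finishes at 20 + 1 = hour 21.
Coating cannot start until surface grinding (finishes hour 21, plus 2-hour gap → hour 23); deburring (finishes hour 12, plus 1-hour gap → hour 13). The controlling bound is hour 23, so coating finishes at 23 + 7 = hour 30.
All tasks are finished once the last one completes. Finish times: Material receipt at 6, Deburring at 12, Heat treatment at 20, Surface grinding at 21, Coating at 30. The latest is hour 30.

30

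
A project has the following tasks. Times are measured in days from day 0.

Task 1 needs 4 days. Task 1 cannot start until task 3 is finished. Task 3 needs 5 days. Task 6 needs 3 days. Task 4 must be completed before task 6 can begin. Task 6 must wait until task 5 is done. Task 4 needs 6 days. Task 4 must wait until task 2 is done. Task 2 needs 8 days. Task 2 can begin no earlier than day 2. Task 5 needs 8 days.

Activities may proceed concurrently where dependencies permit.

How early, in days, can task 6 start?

16

Nothing blocks task 5, so it runs from day 0 to day 8.
Task 2 cannot begin until its own release at day 2. It runs from day 2 to 2 + 8 = day 10.
Task 4 cannot begin until task 2 (finishes day 10). It runs from day 10 to 10 + 6 = day 16.
Task 6 waits on task 4 (finishes day 16); task 5 (finishes day 8). The latest of these is day 16, which is the earliest task 6 can start.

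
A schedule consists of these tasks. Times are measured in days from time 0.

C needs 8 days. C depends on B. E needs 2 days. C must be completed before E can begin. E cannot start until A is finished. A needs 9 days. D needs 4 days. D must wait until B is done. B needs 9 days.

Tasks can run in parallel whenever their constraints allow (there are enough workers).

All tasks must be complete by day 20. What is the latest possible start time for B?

1

Nothing follows E; the deadline of day 20 is its only limit. It must start by 20 − 2 = day 18.
C must finish before E (must start by day 18). With an 8-day duration, C must start by 18 − 8 = day 10.
Nothing follows D; the deadline of day 20 is its only limit. It must start by 20 − 4 = day 16.
B feeds C (must start by day 10); D (must start by day 16). Taking the minimum, B must finish by day 10 and start by 10 − 9 = day 1.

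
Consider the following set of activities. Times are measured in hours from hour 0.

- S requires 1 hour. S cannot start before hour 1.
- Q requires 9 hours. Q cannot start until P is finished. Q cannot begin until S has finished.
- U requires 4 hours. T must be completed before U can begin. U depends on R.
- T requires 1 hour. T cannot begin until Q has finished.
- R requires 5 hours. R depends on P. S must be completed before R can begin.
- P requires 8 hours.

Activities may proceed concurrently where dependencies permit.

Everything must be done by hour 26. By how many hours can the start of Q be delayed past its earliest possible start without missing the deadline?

S waits on its own release at hour 1, so it starts at hour 1 and finishes at 1 + 1 = hour 2.
P has no prerequisites, so it starts at hour 0 and finishes at hour 8.
Q cannot start until P (finishes hour 8); S (finishes hour 2). The controlling bound is hour 8, so Q finishes at 8 + 9 = hour 17.

Working backward from the deadline:
U must finish by hour 26; it takes 4 hours, so it must start by 26 − 4 = hour 22.
T must finish before U (must start by hour 22). With a 1-hour duration, T must start by 22 − 1 = hour 21.
Q must finish before T (must start by hour 21). With a 9-hour duration, Q must start by 21 − 9 = hour 12.
So Q can start as early as hour 8 and as late as hour 12, giving 12 − 8 = 4 hours of slack.

4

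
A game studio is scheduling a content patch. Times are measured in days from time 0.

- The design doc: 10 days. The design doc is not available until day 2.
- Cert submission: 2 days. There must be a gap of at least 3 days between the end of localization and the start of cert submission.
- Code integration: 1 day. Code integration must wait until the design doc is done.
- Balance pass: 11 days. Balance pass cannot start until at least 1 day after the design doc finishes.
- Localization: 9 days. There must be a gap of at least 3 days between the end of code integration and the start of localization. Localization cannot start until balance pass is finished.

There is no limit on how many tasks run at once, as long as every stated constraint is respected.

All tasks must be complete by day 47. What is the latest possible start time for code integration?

To finish by day 47, cert submission (duration 2) must start no later than day 45.
Localization feeds into cert submission (must start by day 45, minus 3-day gap → day 42); so localization must finish by day 42 and therefore start by day 33.
Code integration has to be done before localization (must start by day 33, minus 3-day gap → day 30). That means finishing by day 30, i.e. starting by 30 − 1 = day 29.

29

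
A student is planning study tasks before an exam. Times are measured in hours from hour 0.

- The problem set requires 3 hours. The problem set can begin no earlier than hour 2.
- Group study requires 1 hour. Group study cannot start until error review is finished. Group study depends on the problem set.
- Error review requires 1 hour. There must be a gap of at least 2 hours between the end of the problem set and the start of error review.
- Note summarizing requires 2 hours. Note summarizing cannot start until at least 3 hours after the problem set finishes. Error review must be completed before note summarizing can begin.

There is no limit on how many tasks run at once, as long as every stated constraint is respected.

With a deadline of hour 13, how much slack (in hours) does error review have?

After its own release at hour 2, the problem set can start at hour 2 and finishes at hour 5.
After the problem set (finishes hour 5, plus 2-hour gap → hour 7), error review can start at hour 7 and finishes at hour 8.

Working backward from the deadline:
To finish by hour 13, group study (duration 1) must start no later than hour 12.
Nothing follows note summarizing; the deadline of hour 13 is its only limit. It must start by 13 − 2 = hour 11.
Error review feeds group study (must start by hour 12); note summarizing (must start by hour 11). Taking the minimum, error review must finish by hour 11 and start by 11 − 1 = hour 10.
So error review can start as early as hour 7 and as late as hour 10, giving 10 − 7 = 3 hours of slack.

3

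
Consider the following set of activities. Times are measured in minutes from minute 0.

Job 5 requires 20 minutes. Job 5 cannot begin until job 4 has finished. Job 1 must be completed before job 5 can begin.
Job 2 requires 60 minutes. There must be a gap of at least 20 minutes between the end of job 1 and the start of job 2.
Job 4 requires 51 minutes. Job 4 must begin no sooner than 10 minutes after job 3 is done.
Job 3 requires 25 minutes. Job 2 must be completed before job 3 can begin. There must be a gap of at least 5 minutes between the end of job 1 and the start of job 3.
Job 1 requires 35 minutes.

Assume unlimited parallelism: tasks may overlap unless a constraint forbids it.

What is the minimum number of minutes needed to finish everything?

Nothing blocks job 1, so it runs from minute 0 to minute 35.
After job 1 (finishes minute 35, plus 20-minute gap → minute 55), job 2 can start at minute 55 and finishes at minute 115.
Job 3 has to wait for job 2 (finishes minute 115); job 1 (finishes minute 35, plus 5-minute gap → minute 40). The latest of these is minute 115, so job 3 runs minute 115 to 115 + 25 = minute 140.
Job 4 cannot begin until job 3 (finishes minute 140, plus 10-minute gap → minute 150). It runs from minute 150 to 150 + 51 = minute 201.
Job 5 cannot start until job 4 (finishes minute 201); job 1 (finishes minute 35). The controlling bound is minute 201, so job 5 finishes at 201 + 20 = minute 221.
All tasks are finished once the last one completes. Finish times: Job 1 at 35, Job 2 at 115, Job 3 at 140, Job 4 at 201, Job 5 at 221. The latest is minute 221.

221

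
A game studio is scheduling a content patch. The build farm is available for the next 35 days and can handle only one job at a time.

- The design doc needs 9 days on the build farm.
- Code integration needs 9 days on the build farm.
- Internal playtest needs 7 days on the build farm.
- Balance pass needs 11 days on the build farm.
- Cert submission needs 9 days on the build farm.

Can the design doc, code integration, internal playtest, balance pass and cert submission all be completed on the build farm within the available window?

No

Running back to back, the jobs need 9 + 9 + 7 + 11 + 9 = 45 days on the build farm.
Since 45 > 35, they cannot all fit.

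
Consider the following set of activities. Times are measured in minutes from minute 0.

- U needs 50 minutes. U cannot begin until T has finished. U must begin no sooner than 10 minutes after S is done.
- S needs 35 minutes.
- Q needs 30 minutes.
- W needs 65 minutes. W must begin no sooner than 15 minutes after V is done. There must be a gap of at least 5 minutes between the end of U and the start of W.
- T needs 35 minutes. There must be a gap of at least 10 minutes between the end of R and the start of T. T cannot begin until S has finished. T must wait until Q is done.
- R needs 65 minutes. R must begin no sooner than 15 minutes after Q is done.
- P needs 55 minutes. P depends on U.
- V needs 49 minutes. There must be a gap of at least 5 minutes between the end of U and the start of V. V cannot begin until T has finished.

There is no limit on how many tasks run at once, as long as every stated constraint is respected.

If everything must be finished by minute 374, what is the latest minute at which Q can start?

To finish by minute 374, P (duration 55) must start no later than minute 319.
W has no dependents, so it just needs to finish by minute 374. Starting by 374 − 65 = minute 309 achieves that.
Since W (must start by minute 309, minus 15-minute gap → minute 294) depends on it, V must finish by minute 294. Backing off its 49-minute duration gives a latest start of minute 245.
U must finish in time for P (must start by minute 319); V (must start by minute 245, minus 5-minute gap → minute 240); W (must start by minute 309, minus 5-minute gap → minute 304). The tightest is minute 240, so U must start by 240 − 50 = minute 190.
For T: U (must start by minute 190); V (must start by minute 245). The most restrictive is minute 190; with a 35-minute duration, T must start by minute 155.
R must finish before T (must start by minute 155, minus 10-minute gap → minute 145). With a 65-minute duration, R must start by 145 − 65 = minute 80.
For Q: R (must start by minute 80, minus 15-minute gap → minute 65); T (must start by minute 155). The most restrictive is minute 65; with a 30-minute duration, Q must start by minute 35.

35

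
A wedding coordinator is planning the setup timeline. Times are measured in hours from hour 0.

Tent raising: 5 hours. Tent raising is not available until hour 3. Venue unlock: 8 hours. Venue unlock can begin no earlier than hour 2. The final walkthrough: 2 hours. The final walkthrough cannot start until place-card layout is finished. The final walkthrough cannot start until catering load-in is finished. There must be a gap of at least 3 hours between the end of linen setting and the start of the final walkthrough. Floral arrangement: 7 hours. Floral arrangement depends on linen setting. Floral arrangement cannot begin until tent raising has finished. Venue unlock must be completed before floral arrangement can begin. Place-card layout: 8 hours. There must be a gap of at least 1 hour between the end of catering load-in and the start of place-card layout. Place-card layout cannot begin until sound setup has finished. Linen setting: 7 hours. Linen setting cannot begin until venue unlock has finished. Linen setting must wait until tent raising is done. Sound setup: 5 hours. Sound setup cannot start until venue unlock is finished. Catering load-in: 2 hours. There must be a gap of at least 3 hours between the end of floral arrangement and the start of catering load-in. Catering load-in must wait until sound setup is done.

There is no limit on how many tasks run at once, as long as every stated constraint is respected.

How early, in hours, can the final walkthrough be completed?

40

After its own release at hour 3, tent raising can start at hour 3 and finishes at hour 8.
After its own release at hour 2, venue unlock can start at hour 2 and finishes at hour 10.
Sound setup cannot begin until venue unlock (finishes hour 10). It runs from hour 10 to 10 + 5 = hour 15.
Linen setting cannot start until venue unlock (finishes hour 10); tent raising (finishes hour 8). The controlling bound is hour 10, so linen setting finishes at 10 + 7 = hour 17.
Floral arrangement needs all of linen setting (finishes hour 17); tent raising (finishes hour 8); venue unlock (finishes hour 10). That puts its earliest start at hour 17; it finishes at 17 + 7 = hour 24.
For catering load-in: floral arrangement (finishes hour 24, plus 3-hour gap → hour 27); sound setup (finishes hour 15). Taking the maximum gives a start of hour 27, and it finishes at 27 + 2 = hour 29.
For place-card layout: catering load-in (finishes hour 29, plus 1-hour gap → hour 30); sound setup (finishes hour 15). Taking the maximum gives a start of hour 30, and it finishes at 30 + 8 = hour 38.
For the final walkthrough: place-card layout (finishes hour 38); catering load-in (finishes hour 29); linen setting (finishes hour 17, plus 3-hour gap → hour 20). Taking the maximum gives a start of hour 38, and it finishes at 38 + 2 = hour 40.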